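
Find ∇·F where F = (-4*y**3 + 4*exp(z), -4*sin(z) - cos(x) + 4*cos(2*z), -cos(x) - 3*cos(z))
3*sin(z)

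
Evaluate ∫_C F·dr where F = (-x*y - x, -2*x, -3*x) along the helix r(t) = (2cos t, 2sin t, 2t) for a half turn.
-4*pi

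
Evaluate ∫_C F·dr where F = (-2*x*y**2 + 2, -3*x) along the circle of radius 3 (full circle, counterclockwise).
-27*pi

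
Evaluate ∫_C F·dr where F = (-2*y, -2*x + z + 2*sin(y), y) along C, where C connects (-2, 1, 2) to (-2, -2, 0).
-14 - 2*cos(2) + 2*cos(1)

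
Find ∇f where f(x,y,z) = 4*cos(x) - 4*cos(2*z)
(-4*sin(x), 0, 8*sin(2*z))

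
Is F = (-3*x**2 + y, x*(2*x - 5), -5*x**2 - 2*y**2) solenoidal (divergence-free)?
No, ∇·F = -6*x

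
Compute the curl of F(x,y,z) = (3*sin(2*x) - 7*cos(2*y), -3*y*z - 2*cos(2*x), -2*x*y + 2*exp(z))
(-2*x + 3*y, 2*y, 4*sin(2*x) - 14*sin(2*y))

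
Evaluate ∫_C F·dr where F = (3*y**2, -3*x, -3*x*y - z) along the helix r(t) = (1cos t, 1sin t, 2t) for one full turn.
pi*(-8*pi - 3)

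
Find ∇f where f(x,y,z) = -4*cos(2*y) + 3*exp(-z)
(0, 8*sin(2*y), -3*exp(-z))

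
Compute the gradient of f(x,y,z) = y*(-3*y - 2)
(0, -6*y - 2, 0)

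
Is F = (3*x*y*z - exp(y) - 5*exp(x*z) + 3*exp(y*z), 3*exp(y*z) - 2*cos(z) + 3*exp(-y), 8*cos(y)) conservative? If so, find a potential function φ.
No, ∇×F = (-3*y*exp(y*z) - 8*sin(y) - 2*sin(z), 3*x*y - 5*x*exp(x*z) + 3*y*exp(y*z), -3*x*z - 3*z*exp(y*z) + exp(y)) ≠ 0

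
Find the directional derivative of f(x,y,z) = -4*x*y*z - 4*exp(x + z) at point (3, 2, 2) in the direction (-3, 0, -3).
4*sqrt(2)*(5 + exp(5))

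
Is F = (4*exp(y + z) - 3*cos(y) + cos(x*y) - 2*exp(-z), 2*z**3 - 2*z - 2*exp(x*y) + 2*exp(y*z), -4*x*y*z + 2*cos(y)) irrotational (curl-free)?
No, ∇×F = (-4*x*z - 2*y*exp(y*z) - 6*z**2 - 2*sin(y) + 2, 2*(2*(y*z + exp(y + z))*exp(z) + 1)*exp(-z), x*sin(x*y) - 2*y*exp(x*y) - 4*exp(y + z) - 3*sin(y))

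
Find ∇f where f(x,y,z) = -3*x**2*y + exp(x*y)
(y*(-6*x + exp(x*y)), x*(-3*x + exp(x*y)), 0)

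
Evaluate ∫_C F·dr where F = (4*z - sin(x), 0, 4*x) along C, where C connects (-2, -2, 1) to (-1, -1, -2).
-cos(2) + cos(1) + 16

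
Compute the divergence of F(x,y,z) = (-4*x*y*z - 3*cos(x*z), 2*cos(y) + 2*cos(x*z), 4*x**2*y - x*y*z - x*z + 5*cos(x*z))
-x*y - 5*x*sin(x*z) - x - 4*y*z + 3*z*sin(x*z) - 2*sin(y)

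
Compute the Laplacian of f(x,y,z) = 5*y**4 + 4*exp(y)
60*y**2 + 4*exp(y)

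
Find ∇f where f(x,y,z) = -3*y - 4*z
(0, -3, -4)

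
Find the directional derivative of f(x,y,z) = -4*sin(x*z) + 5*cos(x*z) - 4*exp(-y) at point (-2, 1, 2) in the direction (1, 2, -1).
2*sqrt(6)*(-E*(4*cos(4) - 5*sin(4)) + 2)*exp(-1)/3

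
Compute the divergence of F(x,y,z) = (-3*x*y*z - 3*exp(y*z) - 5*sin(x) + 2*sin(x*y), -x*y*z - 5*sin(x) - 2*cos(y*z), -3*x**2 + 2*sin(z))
-x*z - 3*y*z + 2*y*cos(x*y) + 2*z*sin(y*z) - 5*cos(x) + 2*cos(z)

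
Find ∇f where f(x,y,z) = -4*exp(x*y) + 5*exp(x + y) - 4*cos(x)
(-4*y*exp(x*y) + 5*exp(x + y) + 4*sin(x), -4*x*exp(x*y) + 5*exp(x + y), 0)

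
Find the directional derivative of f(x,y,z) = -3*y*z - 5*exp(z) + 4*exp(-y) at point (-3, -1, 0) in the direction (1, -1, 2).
2*sqrt(6)*(-1 + E)/3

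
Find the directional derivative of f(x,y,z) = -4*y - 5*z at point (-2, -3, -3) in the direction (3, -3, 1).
7*sqrt(19)/19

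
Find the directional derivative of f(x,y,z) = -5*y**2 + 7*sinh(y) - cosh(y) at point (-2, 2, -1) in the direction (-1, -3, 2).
3*sqrt(14)*(-7*cosh(2) + sinh(2) + 20)/14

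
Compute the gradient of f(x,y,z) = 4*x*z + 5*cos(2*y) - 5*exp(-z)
(4*z, -10*sin(2*y), 4*x + 5*exp(-z))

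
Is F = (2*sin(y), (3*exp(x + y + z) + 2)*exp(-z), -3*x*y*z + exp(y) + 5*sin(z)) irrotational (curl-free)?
No, ∇×F = (-3*x*z + exp(y) + 2*exp(-z), 3*y*z, 3*exp(x + y) - 2*cos(y))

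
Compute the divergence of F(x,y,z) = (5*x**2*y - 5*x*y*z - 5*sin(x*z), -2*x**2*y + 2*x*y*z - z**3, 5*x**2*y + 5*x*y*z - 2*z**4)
-2*x**2 + 15*x*y + 2*x*z - 5*y*z - 8*z**3 - 5*z*cos(x*z)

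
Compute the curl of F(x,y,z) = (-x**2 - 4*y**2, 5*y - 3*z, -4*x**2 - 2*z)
(3, 8*x, 8*y)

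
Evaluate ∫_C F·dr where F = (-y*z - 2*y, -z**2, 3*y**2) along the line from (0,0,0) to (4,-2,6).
72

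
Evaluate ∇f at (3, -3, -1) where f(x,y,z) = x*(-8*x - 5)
(-53, 0, 0)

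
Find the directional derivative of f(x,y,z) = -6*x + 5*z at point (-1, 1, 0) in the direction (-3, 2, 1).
23*sqrt(14)/14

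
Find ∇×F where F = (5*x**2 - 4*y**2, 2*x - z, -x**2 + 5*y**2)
(10*y + 1, 2*x, 8*y + 2)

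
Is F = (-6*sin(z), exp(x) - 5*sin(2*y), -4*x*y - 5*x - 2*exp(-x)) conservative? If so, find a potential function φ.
No, ∇×F = (-4*x, 4*y - 6*cos(z) + 5 - 2*exp(-x), exp(x)) ≠ 0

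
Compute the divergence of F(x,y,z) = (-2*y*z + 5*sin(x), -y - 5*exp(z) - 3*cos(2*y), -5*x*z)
-5*x + 6*sin(2*y) + 5*cos(x) - 1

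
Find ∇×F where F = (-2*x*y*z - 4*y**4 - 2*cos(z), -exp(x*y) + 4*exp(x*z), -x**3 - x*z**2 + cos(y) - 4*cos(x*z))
(-4*x*exp(x*z) - sin(y), 3*x**2 - 2*x*y + z**2 - 4*z*sin(x*z) + 2*sin(z), 2*x*z + 16*y**3 - y*exp(x*y) + 4*z*exp(x*z))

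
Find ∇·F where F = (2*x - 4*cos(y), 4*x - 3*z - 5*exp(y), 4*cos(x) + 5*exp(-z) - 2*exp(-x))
-5*exp(y) + 2 - 5*exp(-z)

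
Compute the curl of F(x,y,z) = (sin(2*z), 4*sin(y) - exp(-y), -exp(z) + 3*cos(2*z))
(0, 2*cos(2*z), 0)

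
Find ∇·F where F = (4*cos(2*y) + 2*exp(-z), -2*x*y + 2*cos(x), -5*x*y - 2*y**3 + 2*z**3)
-2*x + 6*z**2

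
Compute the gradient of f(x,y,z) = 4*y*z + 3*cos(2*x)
(-6*sin(2*x), 4*z, 4*y)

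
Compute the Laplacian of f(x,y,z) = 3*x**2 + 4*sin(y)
6 - 4*sin(y)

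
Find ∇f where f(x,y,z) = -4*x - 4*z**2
(-4, 0, -8*z)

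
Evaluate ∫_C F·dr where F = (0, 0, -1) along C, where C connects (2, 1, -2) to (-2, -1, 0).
-2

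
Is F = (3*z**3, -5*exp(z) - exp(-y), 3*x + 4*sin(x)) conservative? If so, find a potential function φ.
No, ∇×F = (5*exp(z), 9*z**2 - 4*cos(x) - 3, 0) ≠ 0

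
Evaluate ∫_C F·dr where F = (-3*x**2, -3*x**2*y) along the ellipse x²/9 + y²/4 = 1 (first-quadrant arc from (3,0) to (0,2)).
0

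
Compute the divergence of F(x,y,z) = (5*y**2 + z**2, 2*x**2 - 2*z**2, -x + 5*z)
5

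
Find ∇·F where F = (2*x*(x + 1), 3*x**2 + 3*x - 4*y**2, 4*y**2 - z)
4*x - 8*y + 1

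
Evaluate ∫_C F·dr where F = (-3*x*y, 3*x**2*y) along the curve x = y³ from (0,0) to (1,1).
-51/56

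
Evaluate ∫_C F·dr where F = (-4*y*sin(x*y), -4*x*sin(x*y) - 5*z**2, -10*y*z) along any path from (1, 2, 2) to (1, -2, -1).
50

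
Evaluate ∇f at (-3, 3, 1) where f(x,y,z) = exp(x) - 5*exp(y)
(exp(-3), -5*exp(3), 0)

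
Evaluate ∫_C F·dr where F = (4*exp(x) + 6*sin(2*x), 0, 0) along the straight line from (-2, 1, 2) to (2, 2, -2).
8*sinh(2)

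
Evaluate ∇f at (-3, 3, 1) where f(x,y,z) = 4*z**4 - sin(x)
(-cos(3), 0, 16)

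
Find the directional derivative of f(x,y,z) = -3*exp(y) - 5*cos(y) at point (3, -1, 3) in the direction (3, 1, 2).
-sqrt(14)*(3 + 5*E*sin(1))*exp(-1)/14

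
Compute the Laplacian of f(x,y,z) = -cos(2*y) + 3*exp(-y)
4*cos(2*y) + 3*exp(-y)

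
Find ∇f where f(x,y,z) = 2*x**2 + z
(4*x, 0, 1)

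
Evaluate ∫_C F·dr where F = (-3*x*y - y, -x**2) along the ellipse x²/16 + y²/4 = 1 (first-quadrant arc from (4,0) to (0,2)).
2*pi + 32/3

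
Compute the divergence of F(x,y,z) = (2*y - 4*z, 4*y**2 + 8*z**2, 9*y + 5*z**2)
8*y + 10*z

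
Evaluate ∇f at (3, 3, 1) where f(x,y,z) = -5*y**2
(0, -30, 0)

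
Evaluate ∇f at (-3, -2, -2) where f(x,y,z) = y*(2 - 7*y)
(0, 30, 0)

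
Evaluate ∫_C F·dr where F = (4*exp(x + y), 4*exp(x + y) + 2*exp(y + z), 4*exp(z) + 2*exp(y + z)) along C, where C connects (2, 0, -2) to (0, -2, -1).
2*(-2*exp(5) - E + 1 + 2*exp(2))*exp(-3)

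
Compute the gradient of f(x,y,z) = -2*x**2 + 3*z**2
(-4*x, 0, 6*z)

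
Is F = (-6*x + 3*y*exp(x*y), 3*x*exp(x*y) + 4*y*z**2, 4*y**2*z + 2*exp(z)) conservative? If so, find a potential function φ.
Yes, F is conservative. φ = -3*x**2 + 2*y**2*z**2 + 2*exp(z) + 3*exp(x*y)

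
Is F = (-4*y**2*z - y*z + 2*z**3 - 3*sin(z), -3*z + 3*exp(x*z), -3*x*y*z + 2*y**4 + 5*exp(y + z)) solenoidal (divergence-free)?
No, ∇·F = -3*x*y + 5*exp(y + z)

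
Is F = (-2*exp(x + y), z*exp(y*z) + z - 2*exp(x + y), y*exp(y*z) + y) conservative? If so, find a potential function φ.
Yes, F is conservative. φ = y*z + exp(y*z) - 2*exp(x + y)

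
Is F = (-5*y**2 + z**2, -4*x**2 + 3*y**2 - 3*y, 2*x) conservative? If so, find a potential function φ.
No, ∇×F = (0, 2*z - 2, -8*x + 10*y) ≠ 0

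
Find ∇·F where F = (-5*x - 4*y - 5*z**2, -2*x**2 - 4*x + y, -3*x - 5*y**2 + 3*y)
-4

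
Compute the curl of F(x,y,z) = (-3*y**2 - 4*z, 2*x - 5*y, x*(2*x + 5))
(0, -4*x - 9, 6*y + 2)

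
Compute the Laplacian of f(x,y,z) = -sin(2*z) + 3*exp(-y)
4*sin(2*z) + 3*exp(-y)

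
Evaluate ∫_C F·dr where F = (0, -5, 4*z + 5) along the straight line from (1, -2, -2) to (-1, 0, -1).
-11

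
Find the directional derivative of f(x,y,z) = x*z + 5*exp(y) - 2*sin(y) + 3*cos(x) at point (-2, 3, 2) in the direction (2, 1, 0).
sqrt(5)*(-2*cos(3) + 4 + 6*sin(2) + 5*exp(3))/5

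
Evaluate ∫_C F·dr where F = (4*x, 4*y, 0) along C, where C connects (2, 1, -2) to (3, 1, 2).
10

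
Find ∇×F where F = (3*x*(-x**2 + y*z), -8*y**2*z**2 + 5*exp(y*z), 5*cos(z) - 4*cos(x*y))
(4*x*sin(x*y) + 16*y**2*z - 5*y*exp(y*z), y*(3*x - 4*sin(x*y)), -3*x*z)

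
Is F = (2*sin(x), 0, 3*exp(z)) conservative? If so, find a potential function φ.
Yes, F is conservative. φ = 3*exp(z) - 2*cos(x)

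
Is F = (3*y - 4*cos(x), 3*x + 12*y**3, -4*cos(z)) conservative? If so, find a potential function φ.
Yes, F is conservative. φ = 3*x*y + 3*y**4 - 4*sin(x) - 4*sin(z)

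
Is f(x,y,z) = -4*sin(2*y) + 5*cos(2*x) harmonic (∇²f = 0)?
No, ∇²f = 16*sin(2*y) - 20*cos(2*x)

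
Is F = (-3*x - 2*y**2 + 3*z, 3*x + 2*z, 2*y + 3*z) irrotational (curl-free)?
No, ∇×F = (0, 3, 4*y + 3)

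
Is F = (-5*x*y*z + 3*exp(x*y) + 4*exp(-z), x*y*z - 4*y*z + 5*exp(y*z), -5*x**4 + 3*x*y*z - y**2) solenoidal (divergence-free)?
No, ∇·F = 3*x*y + x*z - 5*y*z + 3*y*exp(x*y) + 5*z*exp(y*z) - 4*z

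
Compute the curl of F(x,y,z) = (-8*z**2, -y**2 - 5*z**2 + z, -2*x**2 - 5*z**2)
(10*z - 1, 4*x - 16*z, 0)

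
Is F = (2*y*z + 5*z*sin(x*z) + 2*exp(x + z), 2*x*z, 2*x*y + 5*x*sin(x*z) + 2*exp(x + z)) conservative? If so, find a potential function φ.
Yes, F is conservative. φ = 2*x*y*z + 2*exp(x + z) - 5*cos(x*z)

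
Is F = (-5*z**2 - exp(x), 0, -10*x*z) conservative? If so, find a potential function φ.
Yes, F is conservative. φ = -5*x*z**2 - exp(x)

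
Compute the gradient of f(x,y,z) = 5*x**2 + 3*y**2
(10*x, 6*y, 0)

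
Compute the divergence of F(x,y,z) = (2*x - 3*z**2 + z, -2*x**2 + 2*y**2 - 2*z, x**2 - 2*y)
4*y + 2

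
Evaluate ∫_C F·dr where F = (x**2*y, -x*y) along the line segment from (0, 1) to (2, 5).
-4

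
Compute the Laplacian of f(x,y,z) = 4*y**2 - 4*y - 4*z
8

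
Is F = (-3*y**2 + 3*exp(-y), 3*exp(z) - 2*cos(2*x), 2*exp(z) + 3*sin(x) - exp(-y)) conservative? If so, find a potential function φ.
No, ∇×F = (-3*exp(z) + exp(-y), -3*cos(x), 6*y + 4*sin(2*x) + 3*exp(-y)) ≠ 0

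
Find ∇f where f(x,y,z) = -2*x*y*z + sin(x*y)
(y*(-2*z + cos(x*y)), x*(-2*z + cos(x*y)), -2*x*y)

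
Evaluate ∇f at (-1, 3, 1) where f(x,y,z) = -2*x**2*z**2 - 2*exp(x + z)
(2, 0, -6)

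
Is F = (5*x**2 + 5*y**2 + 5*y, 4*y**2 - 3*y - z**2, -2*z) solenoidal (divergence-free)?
No, ∇·F = 10*x + 8*y - 5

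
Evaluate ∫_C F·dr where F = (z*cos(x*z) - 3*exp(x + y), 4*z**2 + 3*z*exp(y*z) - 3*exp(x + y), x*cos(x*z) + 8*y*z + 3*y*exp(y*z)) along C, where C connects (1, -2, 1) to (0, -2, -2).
-24 - sin(1) - 6*exp(-2) + 3*exp(-1) + 3*exp(4)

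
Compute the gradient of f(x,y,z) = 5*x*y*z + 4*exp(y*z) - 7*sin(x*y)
(y*(5*z - 7*cos(x*y)), 5*x*z - 7*x*cos(x*y) + 4*z*exp(y*z), y*(5*x + 4*exp(y*z)))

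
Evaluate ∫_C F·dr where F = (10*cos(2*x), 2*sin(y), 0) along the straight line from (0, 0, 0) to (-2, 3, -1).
-2*cos(3) + 2 - 5*sin(4)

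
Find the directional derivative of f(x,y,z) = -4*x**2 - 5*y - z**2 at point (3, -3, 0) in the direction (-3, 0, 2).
72*sqrt(13)/13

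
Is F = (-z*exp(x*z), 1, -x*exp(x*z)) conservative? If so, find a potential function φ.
Yes, F is conservative. φ = y - exp(x*z)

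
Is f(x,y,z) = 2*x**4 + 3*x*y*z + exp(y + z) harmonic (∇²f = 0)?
No, ∇²f = 24*x**2 + 2*exp(y + z)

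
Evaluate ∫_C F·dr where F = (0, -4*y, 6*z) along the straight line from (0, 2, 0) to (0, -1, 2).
18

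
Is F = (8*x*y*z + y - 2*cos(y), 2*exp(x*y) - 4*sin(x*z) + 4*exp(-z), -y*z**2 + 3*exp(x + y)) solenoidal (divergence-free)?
No, ∇·F = 2*x*exp(x*y) + 6*y*z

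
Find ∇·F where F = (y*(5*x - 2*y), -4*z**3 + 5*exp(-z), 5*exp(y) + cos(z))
5*y - sin(z)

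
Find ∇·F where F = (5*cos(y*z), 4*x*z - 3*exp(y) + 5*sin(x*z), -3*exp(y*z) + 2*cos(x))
-3*y*exp(y*z) - 3*exp(y)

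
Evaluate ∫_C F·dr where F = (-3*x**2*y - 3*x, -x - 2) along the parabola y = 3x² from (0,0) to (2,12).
-518/5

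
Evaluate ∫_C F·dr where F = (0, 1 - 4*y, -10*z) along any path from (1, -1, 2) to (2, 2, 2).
-3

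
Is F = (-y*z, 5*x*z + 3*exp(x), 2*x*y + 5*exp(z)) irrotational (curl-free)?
No, ∇×F = (-3*x, -3*y, 6*z + 3*exp(x))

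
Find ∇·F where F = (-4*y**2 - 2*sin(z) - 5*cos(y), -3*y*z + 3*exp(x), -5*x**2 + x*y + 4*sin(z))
-3*z + 4*cos(z)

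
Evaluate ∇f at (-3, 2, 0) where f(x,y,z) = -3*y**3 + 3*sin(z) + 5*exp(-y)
(0, -36 - 5*exp(-2), 3)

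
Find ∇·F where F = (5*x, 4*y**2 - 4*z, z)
8*y + 6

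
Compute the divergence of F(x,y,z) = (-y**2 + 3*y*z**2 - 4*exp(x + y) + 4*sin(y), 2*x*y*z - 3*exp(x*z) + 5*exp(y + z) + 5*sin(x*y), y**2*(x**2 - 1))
2*x*z + 5*x*cos(x*y) - 4*exp(x + y) + 5*exp(y + z)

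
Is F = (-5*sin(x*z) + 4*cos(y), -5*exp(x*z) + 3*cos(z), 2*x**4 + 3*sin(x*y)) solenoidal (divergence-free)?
No, ∇·F = -5*z*cos(x*z)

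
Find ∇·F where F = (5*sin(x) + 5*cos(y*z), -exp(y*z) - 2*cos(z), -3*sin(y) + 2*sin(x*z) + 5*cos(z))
2*x*cos(x*z) - z*exp(y*z) - 5*sin(z) + 5*cos(x)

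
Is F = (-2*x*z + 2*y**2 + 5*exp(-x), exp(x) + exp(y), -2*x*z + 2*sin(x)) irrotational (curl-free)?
No, ∇×F = (0, -2*x + 2*z - 2*cos(x), -4*y + exp(x))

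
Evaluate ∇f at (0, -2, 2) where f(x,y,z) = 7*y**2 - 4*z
(0, -28, -4)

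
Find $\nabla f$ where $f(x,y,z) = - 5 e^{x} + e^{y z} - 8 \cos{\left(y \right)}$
(-5*exp(x), z*exp(y*z) + 8*sin(y), y*exp(y*z))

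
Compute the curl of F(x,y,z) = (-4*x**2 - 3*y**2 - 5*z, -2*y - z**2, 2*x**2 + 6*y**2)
(12*y + 2*z, -4*x - 5, 6*y)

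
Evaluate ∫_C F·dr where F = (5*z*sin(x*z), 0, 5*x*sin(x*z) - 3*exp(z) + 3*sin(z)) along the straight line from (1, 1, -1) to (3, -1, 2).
-3*exp(2) - 5*cos(6) + 3*exp(-1) - 3*cos(2) + 8*cos(1)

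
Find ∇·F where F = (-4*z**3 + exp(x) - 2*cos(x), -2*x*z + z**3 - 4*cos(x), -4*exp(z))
exp(x) - 4*exp(z) + 2*sin(x)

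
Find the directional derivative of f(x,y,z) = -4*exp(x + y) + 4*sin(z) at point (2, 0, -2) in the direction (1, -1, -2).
-4*sqrt(6)*cos(2)/3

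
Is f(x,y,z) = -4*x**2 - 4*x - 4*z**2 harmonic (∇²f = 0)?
No, ∇²f = -16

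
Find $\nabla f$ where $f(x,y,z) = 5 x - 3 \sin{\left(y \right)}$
(5, -3*cos(y), 0)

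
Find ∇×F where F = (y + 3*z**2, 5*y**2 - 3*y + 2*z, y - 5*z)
(-1, 6*z, -1)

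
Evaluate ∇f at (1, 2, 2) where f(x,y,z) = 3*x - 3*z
(3, 0, -3)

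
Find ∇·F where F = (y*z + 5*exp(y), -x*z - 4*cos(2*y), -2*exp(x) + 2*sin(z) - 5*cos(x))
8*sin(2*y) + 2*cos(z)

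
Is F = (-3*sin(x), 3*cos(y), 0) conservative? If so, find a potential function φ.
Yes, F is conservative. φ = 3*sin(y) + 3*cos(x)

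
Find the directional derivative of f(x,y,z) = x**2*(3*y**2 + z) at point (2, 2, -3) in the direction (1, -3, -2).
-58*sqrt(14)/7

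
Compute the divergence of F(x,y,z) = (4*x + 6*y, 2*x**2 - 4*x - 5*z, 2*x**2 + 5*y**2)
4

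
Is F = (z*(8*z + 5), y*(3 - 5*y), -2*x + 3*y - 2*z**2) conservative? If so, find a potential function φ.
No, ∇×F = (3, 16*z + 7, 0) ≠ 0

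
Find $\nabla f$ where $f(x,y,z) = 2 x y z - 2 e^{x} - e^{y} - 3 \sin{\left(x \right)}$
(2*y*z - 2*exp(x) - 3*cos(x), 2*x*z - exp(y), 2*x*y)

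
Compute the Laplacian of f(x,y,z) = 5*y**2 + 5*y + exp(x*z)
x**2*exp(x*z) + z**2*exp(x*z) + 10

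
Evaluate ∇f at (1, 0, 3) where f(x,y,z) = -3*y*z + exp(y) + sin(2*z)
(0, -8, 2*cos(6))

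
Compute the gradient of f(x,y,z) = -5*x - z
(-5, 0, -1)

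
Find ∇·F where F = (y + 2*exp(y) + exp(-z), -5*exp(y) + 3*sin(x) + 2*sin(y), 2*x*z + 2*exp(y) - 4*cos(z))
2*x - 5*exp(y) + 4*sin(z) + 2*cos(y)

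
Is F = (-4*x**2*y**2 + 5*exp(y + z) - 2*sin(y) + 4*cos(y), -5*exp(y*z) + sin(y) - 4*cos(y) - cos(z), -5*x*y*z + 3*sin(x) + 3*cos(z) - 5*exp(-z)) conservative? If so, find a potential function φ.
No, ∇×F = (-5*x*z + 5*y*exp(y*z) - sin(z), 5*y*z + 5*exp(y + z) - 3*cos(x), 8*x**2*y - 5*exp(y + z) + 4*sin(y) + 2*cos(y)) ≠ 0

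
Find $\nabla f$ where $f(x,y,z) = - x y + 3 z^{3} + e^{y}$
(-y, -x + exp(y), 9*z**2)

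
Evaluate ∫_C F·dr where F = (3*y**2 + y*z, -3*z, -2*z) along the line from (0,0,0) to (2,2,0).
8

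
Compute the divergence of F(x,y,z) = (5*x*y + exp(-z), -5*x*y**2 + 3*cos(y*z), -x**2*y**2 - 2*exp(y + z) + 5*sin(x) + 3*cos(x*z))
-10*x*y - 3*x*sin(x*z) + 5*y - 3*z*sin(y*z) - 2*exp(y + z)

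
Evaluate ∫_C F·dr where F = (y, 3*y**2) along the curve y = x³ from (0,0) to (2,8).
516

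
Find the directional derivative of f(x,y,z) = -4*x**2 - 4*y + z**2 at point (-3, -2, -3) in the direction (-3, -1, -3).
-50*sqrt(19)/19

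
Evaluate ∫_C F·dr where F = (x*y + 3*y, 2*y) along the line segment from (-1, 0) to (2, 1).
7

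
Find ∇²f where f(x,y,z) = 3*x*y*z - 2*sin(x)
2*sin(x)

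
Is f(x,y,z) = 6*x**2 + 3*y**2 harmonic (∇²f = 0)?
No, ∇²f = 18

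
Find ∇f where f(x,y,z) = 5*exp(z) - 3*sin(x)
(-3*cos(x), 0, 5*exp(z))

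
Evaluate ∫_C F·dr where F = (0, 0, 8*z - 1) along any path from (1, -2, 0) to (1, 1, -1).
5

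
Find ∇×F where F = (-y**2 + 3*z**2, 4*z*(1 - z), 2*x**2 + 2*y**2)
(4*y + 8*z - 4, -4*x + 6*z, 2*y)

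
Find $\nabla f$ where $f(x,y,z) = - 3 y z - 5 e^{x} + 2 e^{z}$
(-5*exp(x), -3*z, -3*y + 2*exp(z))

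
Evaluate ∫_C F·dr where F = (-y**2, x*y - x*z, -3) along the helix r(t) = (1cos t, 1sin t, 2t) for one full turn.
2*pi*(-6 - pi)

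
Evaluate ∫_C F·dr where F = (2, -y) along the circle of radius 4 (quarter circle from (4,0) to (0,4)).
-16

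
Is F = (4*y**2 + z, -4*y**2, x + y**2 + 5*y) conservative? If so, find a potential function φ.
No, ∇×F = (2*y + 5, 0, -8*y) ≠ 0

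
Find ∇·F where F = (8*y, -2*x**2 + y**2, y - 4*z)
2*y - 4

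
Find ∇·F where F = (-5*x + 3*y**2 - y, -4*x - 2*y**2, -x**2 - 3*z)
-4*y - 8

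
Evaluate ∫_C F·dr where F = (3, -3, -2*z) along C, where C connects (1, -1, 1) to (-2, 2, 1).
-18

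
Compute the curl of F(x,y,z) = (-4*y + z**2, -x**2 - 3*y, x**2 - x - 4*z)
(0, -2*x + 2*z + 1, 4 - 2*x)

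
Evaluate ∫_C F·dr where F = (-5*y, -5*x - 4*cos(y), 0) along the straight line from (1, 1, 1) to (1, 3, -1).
-10 - 4*sin(3) + 4*sin(1)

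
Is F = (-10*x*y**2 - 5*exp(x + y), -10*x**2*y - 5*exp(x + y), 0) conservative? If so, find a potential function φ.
Yes, F is conservative. φ = -5*x**2*y**2 - 5*exp(x + y)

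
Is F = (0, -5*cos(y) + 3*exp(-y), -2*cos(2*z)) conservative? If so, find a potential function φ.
Yes, F is conservative. φ = -5*sin(y) - sin(2*z) - 3*exp(-y)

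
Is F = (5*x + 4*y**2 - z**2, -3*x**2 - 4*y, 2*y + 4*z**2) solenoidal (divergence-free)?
No, ∇·F = 8*z + 1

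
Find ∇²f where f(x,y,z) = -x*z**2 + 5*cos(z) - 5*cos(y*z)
-2*x + 5*y**2*cos(y*z) + 5*z**2*cos(y*z) - 5*cos(z)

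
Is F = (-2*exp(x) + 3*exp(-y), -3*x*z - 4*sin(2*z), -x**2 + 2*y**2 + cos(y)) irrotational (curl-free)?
No, ∇×F = (3*x + 4*y - sin(y) + 8*cos(2*z), 2*x, -3*z + 3*exp(-y))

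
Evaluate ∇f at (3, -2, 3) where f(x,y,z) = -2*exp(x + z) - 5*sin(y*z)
(-2*exp(6), -15*cos(6), -2*exp(6) + 10*cos(6))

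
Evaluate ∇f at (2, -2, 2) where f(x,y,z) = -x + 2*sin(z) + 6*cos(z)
(-1, 0, -6*sin(2) + 2*cos(2))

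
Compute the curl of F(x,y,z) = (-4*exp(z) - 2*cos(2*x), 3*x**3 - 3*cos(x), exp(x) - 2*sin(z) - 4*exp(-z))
(0, -exp(x) - 4*exp(z), 9*x**2 + 3*sin(x))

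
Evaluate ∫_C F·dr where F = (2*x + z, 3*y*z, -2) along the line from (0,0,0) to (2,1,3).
4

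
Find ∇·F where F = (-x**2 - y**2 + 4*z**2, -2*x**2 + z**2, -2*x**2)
-2*x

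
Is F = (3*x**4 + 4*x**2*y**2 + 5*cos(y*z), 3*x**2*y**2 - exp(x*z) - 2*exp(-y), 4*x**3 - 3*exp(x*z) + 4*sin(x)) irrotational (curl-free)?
No, ∇×F = (x*exp(x*z), -12*x**2 - 5*y*sin(y*z) + 3*z*exp(x*z) - 4*cos(x), -8*x**2*y + 6*x*y**2 - z*exp(x*z) + 5*z*sin(y*z))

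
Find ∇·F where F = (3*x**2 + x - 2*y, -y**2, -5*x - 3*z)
6*x - 2*y - 2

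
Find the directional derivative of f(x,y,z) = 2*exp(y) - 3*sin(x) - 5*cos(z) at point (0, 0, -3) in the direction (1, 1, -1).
sqrt(3)*(-1 + 5*sin(3))/3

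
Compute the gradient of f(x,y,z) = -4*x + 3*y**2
(-4, 6*y, 0)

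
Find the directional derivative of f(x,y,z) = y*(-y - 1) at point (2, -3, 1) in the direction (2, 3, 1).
15*sqrt(14)/14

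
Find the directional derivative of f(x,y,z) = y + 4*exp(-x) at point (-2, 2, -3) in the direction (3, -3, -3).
sqrt(3)*(-4*exp(2) - 1)/3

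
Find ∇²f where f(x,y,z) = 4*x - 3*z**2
-6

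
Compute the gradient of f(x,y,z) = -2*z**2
(0, 0, -4*z)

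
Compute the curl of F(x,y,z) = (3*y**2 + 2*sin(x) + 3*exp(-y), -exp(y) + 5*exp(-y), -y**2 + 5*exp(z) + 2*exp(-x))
(-2*y, 2*exp(-x), -6*y + 3*exp(-y))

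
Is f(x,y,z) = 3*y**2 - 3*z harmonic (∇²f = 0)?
No, ∇²f = 6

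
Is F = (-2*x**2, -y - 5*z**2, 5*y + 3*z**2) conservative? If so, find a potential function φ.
No, ∇×F = (10*z + 5, 0, 0) ≠ 0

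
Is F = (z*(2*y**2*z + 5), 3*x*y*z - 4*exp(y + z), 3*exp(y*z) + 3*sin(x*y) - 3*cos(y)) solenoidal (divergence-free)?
No, ∇·F = 3*x*z + 3*y*exp(y*z) - 4*exp(y + z)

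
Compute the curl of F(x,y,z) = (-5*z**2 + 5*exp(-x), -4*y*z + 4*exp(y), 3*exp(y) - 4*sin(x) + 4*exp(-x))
(4*y + 3*exp(y), -10*z + 4*cos(x) + 4*exp(-x), 0)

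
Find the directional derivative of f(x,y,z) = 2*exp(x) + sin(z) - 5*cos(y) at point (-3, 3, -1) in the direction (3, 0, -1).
sqrt(10)*(-exp(3)*cos(1) + 6)*exp(-3)/10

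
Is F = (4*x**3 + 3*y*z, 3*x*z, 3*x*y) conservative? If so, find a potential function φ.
Yes, F is conservative. φ = x*(x**3 + 3*y*z)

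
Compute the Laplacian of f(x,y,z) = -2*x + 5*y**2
10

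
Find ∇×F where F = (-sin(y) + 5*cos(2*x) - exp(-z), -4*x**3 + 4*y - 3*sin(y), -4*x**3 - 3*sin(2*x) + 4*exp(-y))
(-4*exp(-y), 12*x**2 + 6*cos(2*x) + exp(-z), -12*x**2 + cos(y))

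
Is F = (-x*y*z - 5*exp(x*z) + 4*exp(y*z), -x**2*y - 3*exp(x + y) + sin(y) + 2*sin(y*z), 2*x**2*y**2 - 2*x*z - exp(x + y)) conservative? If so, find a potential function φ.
No, ∇×F = (4*x**2*y - 2*y*cos(y*z) - exp(x + y), -4*x*y**2 - x*y - 5*x*exp(x*z) + 4*y*exp(y*z) + 2*z + exp(x + y), -2*x*y + x*z - 4*z*exp(y*z) - 3*exp(x + y)) ≠ 0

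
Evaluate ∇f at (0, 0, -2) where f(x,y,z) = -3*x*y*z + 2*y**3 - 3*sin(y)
(0, -3, 0)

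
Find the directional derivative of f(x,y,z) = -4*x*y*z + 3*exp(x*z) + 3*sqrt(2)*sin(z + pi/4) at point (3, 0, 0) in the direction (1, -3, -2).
-12*sqrt(14)/7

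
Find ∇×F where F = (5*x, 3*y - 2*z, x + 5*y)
(7, -1, 0)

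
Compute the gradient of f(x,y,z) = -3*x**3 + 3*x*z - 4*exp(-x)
(-9*x**2 + 3*z + 4*exp(-x), 0, 3*x)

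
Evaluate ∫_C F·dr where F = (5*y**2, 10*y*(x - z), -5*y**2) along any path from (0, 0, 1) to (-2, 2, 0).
-40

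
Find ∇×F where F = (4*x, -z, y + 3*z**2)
(2, 0, 0)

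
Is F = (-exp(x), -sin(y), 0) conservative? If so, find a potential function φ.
Yes, F is conservative. φ = -exp(x) + cos(y)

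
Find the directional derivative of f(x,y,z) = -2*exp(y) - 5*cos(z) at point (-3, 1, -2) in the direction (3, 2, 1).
-sqrt(14)*(5*sin(2) + 4*E)/14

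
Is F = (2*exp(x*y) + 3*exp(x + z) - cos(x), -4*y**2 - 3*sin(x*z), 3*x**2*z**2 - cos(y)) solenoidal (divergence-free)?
No, ∇·F = 6*x**2*z + 2*y*exp(x*y) - 8*y + 3*exp(x + z) + sin(x)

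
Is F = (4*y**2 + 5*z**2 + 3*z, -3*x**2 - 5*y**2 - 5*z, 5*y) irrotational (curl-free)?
No, ∇×F = (10, 10*z + 3, -6*x - 8*y)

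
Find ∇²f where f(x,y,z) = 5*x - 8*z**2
-16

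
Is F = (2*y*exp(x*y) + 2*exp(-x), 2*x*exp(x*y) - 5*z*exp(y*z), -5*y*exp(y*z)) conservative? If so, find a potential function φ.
Yes, F is conservative. φ = 2*exp(x*y) - 5*exp(y*z) - 2*exp(-x)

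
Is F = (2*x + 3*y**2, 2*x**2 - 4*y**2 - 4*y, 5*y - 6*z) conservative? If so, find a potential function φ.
No, ∇×F = (5, 0, 4*x - 6*y) ≠ 0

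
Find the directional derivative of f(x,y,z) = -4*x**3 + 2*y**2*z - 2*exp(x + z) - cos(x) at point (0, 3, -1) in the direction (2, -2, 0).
sqrt(2)*(-1 + 6*E)*exp(-1)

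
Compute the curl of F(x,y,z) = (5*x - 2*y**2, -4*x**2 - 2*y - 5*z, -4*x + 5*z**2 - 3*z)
(5, 4, -8*x + 4*y)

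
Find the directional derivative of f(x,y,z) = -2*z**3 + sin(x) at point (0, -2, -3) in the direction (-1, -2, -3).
23*sqrt(14)/2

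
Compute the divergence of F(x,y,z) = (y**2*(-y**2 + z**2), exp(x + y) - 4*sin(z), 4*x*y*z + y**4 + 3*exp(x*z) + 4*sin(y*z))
4*x*y + 3*x*exp(x*z) + 4*y*cos(y*z) + exp(x + y)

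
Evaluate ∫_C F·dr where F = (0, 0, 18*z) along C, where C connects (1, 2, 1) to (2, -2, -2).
27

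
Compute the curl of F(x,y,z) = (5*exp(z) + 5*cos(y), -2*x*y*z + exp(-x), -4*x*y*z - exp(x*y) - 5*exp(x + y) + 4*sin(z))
(2*x*y - 4*x*z - x*exp(x*y) - 5*exp(x + y), 4*y*z + y*exp(x*y) + 5*exp(z) + 5*exp(x + y), -2*y*z + 5*sin(y) - exp(-x))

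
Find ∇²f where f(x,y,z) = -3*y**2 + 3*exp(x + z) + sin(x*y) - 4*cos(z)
-x**2*sin(x*y) - y**2*sin(x*y) + 6*exp(x + z) + 4*cos(z) - 6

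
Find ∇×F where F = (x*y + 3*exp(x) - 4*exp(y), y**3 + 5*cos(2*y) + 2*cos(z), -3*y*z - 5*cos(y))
(-3*z + 5*sin(y) + 2*sin(z), 0, -x + 4*exp(y))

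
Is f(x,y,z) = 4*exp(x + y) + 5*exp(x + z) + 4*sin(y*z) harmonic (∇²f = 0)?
No, ∇²f = -4*y**2*sin(y*z) - 4*z**2*sin(y*z) + 8*exp(x + y) + 10*exp(x + z)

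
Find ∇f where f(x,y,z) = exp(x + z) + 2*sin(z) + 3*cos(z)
(exp(x + z), 0, exp(x + z) - 3*sin(z) + 2*cos(z))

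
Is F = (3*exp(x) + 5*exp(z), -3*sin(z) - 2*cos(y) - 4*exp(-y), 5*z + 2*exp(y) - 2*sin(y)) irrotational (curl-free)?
No, ∇×F = (2*exp(y) - 2*cos(y) + 3*cos(z), 5*exp(z), 0)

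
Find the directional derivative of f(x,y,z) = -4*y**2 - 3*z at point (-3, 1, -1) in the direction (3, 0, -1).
3*sqrt(10)/10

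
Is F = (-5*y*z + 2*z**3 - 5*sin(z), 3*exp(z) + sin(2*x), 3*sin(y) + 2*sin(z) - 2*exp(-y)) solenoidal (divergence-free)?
No, ∇·F = 2*cos(z)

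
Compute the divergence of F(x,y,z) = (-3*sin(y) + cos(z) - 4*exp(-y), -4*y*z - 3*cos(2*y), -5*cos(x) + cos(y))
-4*z + 6*sin(2*y)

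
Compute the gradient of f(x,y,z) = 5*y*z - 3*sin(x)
(-3*cos(x), 5*z, 5*y)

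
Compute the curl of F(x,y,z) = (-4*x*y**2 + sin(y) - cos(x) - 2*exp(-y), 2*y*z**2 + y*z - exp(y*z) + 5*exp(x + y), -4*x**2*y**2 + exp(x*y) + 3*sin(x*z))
(-8*x**2*y + x*exp(x*y) - 4*y*z + y*exp(y*z) - y, 8*x*y**2 - y*exp(x*y) - 3*z*cos(x*z), 8*x*y + 5*exp(x + y) - cos(y) - 2*exp(-y))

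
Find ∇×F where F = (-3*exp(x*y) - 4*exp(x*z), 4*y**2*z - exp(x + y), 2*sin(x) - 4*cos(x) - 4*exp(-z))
(-4*y**2, -4*x*exp(x*z) - 4*sin(x) - 2*cos(x), 3*x*exp(x*y) - exp(x + y))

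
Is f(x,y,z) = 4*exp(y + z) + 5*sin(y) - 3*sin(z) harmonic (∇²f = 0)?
No, ∇²f = 8*exp(y + z) - 5*sin(y) + 3*sin(z)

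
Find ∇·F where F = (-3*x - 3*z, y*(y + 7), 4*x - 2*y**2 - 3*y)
2*y + 4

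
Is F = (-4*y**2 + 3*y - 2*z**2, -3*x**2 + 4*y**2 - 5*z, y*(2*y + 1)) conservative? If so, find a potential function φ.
No, ∇×F = (4*y + 6, -4*z, -6*x + 8*y - 3) ≠ 0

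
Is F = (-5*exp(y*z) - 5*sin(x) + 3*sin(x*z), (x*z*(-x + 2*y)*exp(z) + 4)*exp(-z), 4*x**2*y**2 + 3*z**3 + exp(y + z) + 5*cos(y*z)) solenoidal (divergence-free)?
No, ∇·F = 2*x*z - 5*y*sin(y*z) + 9*z**2 + 3*z*cos(x*z) + exp(y + z) - 5*cos(x)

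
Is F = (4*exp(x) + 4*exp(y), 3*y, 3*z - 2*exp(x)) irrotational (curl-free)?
No, ∇×F = (0, 2*exp(x), -4*exp(y))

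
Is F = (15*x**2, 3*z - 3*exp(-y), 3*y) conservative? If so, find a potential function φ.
Yes, F is conservative. φ = 5*x**3 + 3*y*z + 3*exp(-y)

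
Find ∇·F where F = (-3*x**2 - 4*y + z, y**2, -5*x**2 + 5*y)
-6*x + 2*y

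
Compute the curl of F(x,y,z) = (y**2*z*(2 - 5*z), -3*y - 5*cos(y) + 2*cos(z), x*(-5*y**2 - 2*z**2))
(-10*x*y + 2*sin(z), -10*y**2*z + 7*y**2 + 2*z**2, 2*y*z*(5*z - 2))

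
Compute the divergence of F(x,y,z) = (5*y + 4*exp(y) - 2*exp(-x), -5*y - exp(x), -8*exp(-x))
-5 + 2*exp(-x)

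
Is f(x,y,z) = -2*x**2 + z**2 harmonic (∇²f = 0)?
No, ∇²f = -2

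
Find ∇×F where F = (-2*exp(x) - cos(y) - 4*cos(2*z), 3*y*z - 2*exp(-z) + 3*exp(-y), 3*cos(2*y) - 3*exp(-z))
(-3*y - 6*sin(2*y) - 2*exp(-z), 8*sin(2*z), -sin(y))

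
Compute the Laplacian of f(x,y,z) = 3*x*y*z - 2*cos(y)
2*cos(y)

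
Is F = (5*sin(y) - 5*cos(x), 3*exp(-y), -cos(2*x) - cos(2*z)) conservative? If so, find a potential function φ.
No, ∇×F = (0, -2*sin(2*x), -5*cos(y)) ≠ 0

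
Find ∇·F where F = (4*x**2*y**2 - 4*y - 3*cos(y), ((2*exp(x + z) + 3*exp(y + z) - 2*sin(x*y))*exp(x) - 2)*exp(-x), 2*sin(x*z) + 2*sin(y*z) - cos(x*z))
8*x*y**2 + x*sin(x*z) - 2*x*cos(x*y) + 2*x*cos(x*z) + 2*y*cos(y*z) + 3*exp(y + z)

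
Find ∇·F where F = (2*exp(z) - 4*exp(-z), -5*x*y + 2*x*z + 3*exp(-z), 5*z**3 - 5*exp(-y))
-5*x + 15*z**2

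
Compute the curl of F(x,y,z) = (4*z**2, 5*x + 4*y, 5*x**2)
(0, -10*x + 8*z, 5)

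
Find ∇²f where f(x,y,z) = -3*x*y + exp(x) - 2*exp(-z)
exp(x) - 2*exp(-z)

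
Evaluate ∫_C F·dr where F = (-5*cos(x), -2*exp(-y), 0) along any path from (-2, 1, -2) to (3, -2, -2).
-5*sin(2) - 2*exp(-1) - 5*sin(3) + 2*exp(2)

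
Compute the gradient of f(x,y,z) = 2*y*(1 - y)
(0, 2 - 4*y, 0)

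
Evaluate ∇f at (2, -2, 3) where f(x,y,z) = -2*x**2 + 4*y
(-8, 4, 0)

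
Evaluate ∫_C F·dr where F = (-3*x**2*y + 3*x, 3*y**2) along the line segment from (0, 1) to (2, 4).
43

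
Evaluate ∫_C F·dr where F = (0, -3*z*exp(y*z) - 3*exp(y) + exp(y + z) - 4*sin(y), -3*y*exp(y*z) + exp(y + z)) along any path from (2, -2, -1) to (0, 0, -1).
-cosh(3) - 2 - sinh(1) + cosh(1) - 4*cos(2) + sinh(3) + 6*cosh(2)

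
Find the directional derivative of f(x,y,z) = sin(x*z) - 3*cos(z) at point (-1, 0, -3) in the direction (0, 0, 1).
-3*sin(3) - cos(3)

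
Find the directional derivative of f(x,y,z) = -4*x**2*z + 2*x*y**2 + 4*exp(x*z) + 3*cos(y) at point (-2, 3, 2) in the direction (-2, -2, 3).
2*sqrt(17)*(-50*exp(4) - 20 + 3*exp(4)*sin(3))*exp(-4)/17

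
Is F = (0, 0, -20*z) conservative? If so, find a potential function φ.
Yes, F is conservative. φ = -10*z**2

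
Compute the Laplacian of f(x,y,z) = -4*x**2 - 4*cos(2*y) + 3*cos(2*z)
16*cos(2*y) - 12*cos(2*z) - 8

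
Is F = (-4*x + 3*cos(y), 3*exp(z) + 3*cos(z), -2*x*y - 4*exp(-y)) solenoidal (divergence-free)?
No, ∇·F = -4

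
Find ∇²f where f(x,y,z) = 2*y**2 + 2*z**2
8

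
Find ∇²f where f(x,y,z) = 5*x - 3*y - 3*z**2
-6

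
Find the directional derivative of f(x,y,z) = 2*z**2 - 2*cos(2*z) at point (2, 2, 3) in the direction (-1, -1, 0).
0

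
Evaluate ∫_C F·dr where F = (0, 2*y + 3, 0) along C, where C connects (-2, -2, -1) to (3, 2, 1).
12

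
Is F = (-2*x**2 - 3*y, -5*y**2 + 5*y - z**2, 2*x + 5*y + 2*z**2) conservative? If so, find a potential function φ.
No, ∇×F = (2*z + 5, -2, 3) ≠ 0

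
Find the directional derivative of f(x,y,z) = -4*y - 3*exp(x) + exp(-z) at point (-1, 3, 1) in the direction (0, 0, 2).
-exp(-1)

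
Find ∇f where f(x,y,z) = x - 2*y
(1, -2, 0)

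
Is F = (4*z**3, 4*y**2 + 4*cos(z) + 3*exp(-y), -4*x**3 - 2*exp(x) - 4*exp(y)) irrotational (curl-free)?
No, ∇×F = (-4*exp(y) + 4*sin(z), 12*x**2 + 12*z**2 + 2*exp(x), 0)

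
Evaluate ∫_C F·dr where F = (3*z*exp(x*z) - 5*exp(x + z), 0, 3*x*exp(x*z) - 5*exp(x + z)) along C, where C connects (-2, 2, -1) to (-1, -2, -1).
(3*(1 - E)*exp(4) - 5*E + 5)*exp(-3)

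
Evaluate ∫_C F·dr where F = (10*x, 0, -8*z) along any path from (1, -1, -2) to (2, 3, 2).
15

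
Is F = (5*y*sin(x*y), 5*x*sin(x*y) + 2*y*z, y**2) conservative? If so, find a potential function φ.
Yes, F is conservative. φ = y**2*z - 5*cos(x*y)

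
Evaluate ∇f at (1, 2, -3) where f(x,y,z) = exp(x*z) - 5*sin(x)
(-5*cos(1) - 3*exp(-3), 0, exp(-3))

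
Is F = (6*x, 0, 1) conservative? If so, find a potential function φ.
Yes, F is conservative. φ = 3*x**2 + z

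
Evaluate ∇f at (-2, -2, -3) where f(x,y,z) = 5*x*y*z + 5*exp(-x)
(30 - 5*exp(2), 30, 20)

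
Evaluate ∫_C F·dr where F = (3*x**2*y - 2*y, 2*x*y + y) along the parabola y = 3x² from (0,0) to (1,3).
23/2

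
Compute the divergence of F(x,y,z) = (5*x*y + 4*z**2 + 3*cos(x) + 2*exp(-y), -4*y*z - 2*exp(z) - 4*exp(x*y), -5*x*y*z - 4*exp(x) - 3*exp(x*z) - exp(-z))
-5*x*y - 4*x*exp(x*y) - 3*x*exp(x*z) + 5*y - 4*z - 3*sin(x) + exp(-z)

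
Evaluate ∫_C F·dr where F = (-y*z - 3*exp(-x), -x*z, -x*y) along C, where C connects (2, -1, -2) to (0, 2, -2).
7 - 3*exp(-2)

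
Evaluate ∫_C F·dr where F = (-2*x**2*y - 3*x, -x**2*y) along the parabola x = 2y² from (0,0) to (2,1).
-236/21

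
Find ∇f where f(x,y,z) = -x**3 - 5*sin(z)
(-3*x**2, 0, -5*cos(z))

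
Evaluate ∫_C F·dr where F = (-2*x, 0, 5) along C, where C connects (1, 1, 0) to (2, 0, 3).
12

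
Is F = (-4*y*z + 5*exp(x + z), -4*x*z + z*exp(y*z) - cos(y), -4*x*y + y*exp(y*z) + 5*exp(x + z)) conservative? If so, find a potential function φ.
Yes, F is conservative. φ = -4*x*y*z + exp(y*z) + 5*exp(x + z) - sin(y)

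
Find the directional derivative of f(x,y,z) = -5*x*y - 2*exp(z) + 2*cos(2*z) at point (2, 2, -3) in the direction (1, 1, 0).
-10*sqrt(2)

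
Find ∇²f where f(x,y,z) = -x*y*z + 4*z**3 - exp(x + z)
24*z - 2*exp(x + z)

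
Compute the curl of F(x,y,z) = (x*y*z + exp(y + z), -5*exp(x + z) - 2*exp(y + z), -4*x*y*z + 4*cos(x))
(-4*x*z + 5*exp(x + z) + 2*exp(y + z), x*y + 4*y*z + exp(y + z) + 4*sin(x), -x*z - 5*exp(x + z) - exp(y + z))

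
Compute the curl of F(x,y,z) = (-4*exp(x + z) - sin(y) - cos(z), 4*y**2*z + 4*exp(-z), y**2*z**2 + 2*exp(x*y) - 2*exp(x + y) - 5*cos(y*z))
(2*x*exp(x*y) - 4*y**2 + 2*y*z**2 + 5*z*sin(y*z) - 2*exp(x + y) + 4*exp(-z), -2*y*exp(x*y) + 2*exp(x + y) - 4*exp(x + z) + sin(z), cos(y))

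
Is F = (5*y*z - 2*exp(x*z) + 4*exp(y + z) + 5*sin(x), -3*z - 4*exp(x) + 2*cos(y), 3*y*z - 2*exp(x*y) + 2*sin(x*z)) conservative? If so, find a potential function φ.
No, ∇×F = (-2*x*exp(x*y) + 3*z + 3, -2*x*exp(x*z) + 2*y*exp(x*y) + 5*y - 2*z*cos(x*z) + 4*exp(y + z), -5*z - 4*exp(x) - 4*exp(y + z)) ≠ 0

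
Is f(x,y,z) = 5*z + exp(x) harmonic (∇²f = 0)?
No, ∇²f = exp(x)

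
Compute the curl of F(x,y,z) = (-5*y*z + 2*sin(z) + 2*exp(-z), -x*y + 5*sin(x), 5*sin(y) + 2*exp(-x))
(5*cos(y), -5*y + 2*cos(z) - 2*exp(-z) + 2*exp(-x), -y + 5*z + 5*cos(x))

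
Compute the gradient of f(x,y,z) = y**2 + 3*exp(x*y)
(3*y*exp(x*y), 3*x*exp(x*y) + 2*y, 0)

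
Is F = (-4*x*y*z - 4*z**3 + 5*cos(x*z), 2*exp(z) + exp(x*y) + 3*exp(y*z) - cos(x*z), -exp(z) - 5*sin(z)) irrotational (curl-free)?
No, ∇×F = (-x*sin(x*z) - 3*y*exp(y*z) - 2*exp(z), -4*x*y - 5*x*sin(x*z) - 12*z**2, 4*x*z + y*exp(x*y) + z*sin(x*z))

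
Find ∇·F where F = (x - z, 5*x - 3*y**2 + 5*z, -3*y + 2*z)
3 - 6*y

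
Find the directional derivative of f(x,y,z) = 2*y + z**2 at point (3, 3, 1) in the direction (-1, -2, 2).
0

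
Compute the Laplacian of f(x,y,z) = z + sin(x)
-sin(x)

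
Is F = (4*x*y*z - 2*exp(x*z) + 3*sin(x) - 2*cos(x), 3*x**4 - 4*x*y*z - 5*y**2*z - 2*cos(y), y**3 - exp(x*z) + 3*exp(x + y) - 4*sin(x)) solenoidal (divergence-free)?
No, ∇·F = -4*x*z - x*exp(x*z) - 6*y*z - 2*z*exp(x*z) + 2*sin(x) + 2*sin(y) + 3*cos(x)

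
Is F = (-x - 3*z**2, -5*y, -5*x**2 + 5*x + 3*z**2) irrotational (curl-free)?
No, ∇×F = (0, 10*x - 6*z - 5, 0)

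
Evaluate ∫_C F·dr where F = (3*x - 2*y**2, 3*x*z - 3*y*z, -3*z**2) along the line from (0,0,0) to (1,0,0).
3/2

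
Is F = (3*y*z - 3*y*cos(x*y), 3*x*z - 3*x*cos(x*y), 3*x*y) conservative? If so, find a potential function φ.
Yes, F is conservative. φ = 3*x*y*z - 3*sin(x*y)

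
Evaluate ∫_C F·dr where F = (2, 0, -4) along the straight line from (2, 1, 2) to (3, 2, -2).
18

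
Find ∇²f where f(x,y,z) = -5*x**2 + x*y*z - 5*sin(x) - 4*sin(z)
5*sin(x) + 4*sin(z) - 10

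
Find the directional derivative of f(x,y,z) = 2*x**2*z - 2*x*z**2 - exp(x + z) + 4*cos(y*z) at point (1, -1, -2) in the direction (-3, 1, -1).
2*sqrt(11)*(2 + 2*E*sin(2) + 19*E)*exp(-1)/11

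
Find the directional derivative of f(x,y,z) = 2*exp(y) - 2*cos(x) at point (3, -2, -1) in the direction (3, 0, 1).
3*sqrt(10)*sin(3)/5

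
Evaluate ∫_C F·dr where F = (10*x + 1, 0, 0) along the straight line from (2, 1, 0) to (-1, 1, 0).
-18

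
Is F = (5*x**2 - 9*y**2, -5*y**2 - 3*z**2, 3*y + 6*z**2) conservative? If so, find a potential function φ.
No, ∇×F = (6*z + 3, 0, 18*y) ≠ 0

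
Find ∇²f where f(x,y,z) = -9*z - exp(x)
-exp(x)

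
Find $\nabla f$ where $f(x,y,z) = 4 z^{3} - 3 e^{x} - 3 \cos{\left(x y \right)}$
(3*y*sin(x*y) - 3*exp(x), 3*x*sin(x*y), 12*z**2)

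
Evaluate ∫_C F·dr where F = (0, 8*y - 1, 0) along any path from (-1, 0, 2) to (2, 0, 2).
0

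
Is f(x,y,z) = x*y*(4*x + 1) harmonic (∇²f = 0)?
No, ∇²f = 8*y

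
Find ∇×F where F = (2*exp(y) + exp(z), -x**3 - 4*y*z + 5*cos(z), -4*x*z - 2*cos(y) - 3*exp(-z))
(4*y + 2*sin(y) + 5*sin(z), 4*z + exp(z), -3*x**2 - 2*exp(y))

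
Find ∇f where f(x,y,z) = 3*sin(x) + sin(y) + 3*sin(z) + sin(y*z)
(3*cos(x), z*cos(y*z) + cos(y), y*cos(y*z) + 3*cos(z))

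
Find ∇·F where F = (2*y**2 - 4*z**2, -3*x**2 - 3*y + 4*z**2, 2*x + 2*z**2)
4*z - 3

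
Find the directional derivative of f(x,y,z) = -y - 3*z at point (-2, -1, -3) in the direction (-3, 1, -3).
8*sqrt(19)/19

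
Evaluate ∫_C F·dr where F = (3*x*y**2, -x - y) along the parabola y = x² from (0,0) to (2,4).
56/3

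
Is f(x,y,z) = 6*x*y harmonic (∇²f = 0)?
Yes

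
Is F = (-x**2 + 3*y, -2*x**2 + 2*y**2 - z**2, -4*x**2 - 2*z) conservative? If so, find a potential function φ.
No, ∇×F = (2*z, 8*x, -4*x - 3) ≠ 0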